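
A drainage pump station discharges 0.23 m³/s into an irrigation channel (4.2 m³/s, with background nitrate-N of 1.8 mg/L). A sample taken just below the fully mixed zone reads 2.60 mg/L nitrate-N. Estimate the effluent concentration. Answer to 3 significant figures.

17.2 mg/L

Mass balance: 4.200·1.800 + 0.2300·Cₑ = 4.430·2.600
→ Cₑ = (4.430·2.600 − 4.200·1.800) / 0.2300 = 17.21 mg/L.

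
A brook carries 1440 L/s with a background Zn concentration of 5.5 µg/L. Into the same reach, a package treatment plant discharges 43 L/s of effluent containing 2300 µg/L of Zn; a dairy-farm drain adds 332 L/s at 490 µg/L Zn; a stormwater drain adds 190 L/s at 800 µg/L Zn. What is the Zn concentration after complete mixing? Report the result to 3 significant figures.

Flow-weighted average: C = (1440·5.500 + 43.00·2300 + 332.0·490.0 + 190.0·800.0) / 2005 = 421500/2005 = 210.2 µg/L.

210 µg/L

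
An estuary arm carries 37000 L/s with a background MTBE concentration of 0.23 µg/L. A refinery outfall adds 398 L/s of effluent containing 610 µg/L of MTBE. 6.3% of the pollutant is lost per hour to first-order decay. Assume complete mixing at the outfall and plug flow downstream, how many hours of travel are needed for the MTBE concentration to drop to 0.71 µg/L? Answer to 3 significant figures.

34.5 h

Flow-weighted average: C = (37000·0.2300 + 398.0·610.0) / 37400 = 251300/37400 = 6.719 µg/L.
6.3%/h lost → k = −ln(1 − 0.063) = 0.06507 h⁻¹.
6.719·exp(−k·t) = 0.71 → t = ln(6.719/0.71)/k = 124300 s = 34.54 h.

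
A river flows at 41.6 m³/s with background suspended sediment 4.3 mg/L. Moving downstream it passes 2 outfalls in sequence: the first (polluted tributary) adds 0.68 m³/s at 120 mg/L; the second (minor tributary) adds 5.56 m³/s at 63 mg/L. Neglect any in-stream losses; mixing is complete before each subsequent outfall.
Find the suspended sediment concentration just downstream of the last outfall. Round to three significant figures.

12.8 mg/L

Outfall 1: combined Q = 42.28 m³/s; C = (41.60·4.300 + 0.6800·120.0)/42.28 = 6.161 mg/L.
Outfall 2: combined Q = 47.84 m³/s; C = (42.28·6.161 + 5.560·63.00)/47.84 = 12.77 mg/L.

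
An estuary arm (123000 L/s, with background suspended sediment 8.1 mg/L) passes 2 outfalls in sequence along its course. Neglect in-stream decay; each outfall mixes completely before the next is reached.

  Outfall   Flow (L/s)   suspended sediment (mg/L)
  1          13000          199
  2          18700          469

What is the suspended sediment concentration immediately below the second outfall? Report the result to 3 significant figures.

79.9 mg/L

Outfall 1: combined Q = 136000 L/s; C = (123000·8.100 + 13000·199.0)/136000 = 26.35 mg/L.
Outfall 2: combined Q = 154700 L/s; C = (136000·26.35 + 18700·469.0)/154700 = 79.86 mg/L.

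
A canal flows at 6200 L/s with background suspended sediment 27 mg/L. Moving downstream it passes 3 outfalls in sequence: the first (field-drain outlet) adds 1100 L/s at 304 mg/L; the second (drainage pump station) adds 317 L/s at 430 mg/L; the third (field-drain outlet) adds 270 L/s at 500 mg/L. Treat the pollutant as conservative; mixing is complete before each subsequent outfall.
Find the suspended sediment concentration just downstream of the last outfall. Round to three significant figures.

Outfall 1: combined Q = 7300 L/s; C = (6200·27.00 + 1100·304.0)/7300 = 68.74 mg/L.
Outfall 2: combined Q = 7617 L/s; C = (7300·68.74 + 317.0·430.0)/7617 = 83.77 mg/L.
Outfall 3: combined Q = 7887 L/s; C = (7617·83.77 + 270.0·500.0)/7887 = 98.02 mg/L.

98.0 mg/L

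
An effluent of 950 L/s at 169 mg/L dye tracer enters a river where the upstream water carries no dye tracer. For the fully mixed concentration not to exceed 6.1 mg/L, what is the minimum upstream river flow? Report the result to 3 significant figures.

Set C_mix = 6.1: (Q·0 + 950.0·169.0) / (Q + 950.0) = 6.1
→ Q = 950.0·(169.0 − 6.1)/(6.1 − 0) = 25370 L/s.

25400 L/s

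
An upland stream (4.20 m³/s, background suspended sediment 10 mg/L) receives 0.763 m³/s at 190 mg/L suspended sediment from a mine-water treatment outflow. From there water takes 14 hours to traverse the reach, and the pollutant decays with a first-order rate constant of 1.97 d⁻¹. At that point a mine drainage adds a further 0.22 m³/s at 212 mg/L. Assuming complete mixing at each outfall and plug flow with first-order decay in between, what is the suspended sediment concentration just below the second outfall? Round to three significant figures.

20.4 mg/L

Flow-weighted average: C = (4.200·10.00 + 0.7630·190.0) / 4.963 = 187.0/4.963 = 37.67 mg/L; combined flow 4.963 m³/s.
Decay over the reach: 37.67·exp(−kt) = 37.67·0.3169 = 11.94 mg/L.
At the second outfall, C = (4.963·11.94 + 0.2200·212.0) / (4.963 + 0.2200) = 20.43 mg/L.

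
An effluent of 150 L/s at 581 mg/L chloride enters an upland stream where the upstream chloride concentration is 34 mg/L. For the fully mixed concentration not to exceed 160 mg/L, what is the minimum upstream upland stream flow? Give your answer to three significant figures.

501 L/s

Set C_mix = 160: (Q·34.00 + 150.0·581.0) / (Q + 150.0) = 160
→ Q = 150.0·(581.0 − 160)/(160 − 34.00) = 501.2 L/s.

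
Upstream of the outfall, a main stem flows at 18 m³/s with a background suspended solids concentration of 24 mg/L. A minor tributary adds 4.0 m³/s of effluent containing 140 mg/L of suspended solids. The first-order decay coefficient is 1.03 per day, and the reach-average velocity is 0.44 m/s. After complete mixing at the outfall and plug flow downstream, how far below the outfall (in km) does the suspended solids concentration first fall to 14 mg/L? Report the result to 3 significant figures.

After mixing, C = (18.00·24.00 + 4.000·140.0) / 22.00 = 992.0/22.00 = 45.09 mg/L.
Set 45.09·exp(−k·t) = 14 → t = ln(45.09/14)/k = 98110 s = 27.25 h.
Distance = v·t = 0.44·98110 = 43170 m = 43.17 km.

43.2 km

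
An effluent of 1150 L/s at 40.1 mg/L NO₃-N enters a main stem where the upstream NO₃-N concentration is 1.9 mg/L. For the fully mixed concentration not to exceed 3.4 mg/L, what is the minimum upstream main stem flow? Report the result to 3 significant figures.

Set C_mix = 3.4: (Q·1.900 + 1150·40.10) / (Q + 1150) = 3.4
→ Q = 1150·(40.10 − 3.4)/(3.4 − 1.900) = 28140 L/s.

28100 L/s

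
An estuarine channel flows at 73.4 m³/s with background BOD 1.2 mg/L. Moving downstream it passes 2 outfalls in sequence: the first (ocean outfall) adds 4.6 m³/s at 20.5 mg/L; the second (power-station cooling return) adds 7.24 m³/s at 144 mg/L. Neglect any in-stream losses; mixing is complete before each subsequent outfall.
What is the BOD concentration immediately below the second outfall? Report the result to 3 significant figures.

14.4 mg/L

Below outfall 1: Q → 78.00 m³/s, C = (73.40·1.200 + 4.600·20.50)/78.00 = 2.338 mg/L.
Below outfall 2: Q → 85.24 m³/s, C = (78.00·2.338 + 7.240·144.0)/85.24 = 14.37 mg/L.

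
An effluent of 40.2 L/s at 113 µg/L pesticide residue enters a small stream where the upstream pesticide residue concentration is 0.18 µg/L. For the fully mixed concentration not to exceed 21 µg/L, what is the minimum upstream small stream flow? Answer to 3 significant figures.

178 L/s

Set C_mix = 21: (Q·0.1800 + 40.20·113.0) / (Q + 40.20) = 21
→ Q = 40.20·(113.0 − 21)/(21 − 0.1800) = 177.6 L/s.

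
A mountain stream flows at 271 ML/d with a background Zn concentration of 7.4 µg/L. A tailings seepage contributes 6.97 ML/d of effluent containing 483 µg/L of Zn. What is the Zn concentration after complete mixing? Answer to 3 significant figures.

Flow-weighted average: C = (271.0·7.400 + 6.970·483.0) / 278.0 = 5372/278.0 = 19.33 µg/L.

19.3 µg/L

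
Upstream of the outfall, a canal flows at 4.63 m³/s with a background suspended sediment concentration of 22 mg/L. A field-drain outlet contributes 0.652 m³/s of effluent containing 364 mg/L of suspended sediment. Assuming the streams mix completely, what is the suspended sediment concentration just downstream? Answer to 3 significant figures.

64.2 mg/L

Mass balance: C = (4.630·22.00 + 0.6520·364.0) / 5.282 = 339.2/5.282 = 64.22 mg/L.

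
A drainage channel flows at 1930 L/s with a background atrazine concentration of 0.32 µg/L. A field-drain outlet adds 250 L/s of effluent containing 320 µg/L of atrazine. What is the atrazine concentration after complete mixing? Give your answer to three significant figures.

37.0 µg/L

Flow-weighted average: C = (1930·0.3200 + 250.0·320.0) / 2180 = 80620/2180 = 36.98 µg/L.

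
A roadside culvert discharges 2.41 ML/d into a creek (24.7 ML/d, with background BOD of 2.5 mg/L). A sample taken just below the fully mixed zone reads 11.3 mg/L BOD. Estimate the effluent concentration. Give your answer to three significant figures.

Mass balance: 24.70·2.500 + 2.410·Cₑ = 27.11·11.30
→ Cₑ = (27.11·11.30 − 24.70·2.500) / 2.410 = 101.5 mg/L.

101 mg/L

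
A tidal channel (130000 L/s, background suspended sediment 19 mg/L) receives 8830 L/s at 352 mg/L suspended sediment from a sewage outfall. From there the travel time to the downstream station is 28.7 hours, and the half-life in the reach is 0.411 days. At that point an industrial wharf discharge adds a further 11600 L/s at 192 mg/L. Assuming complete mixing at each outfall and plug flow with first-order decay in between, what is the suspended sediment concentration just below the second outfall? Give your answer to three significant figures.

19.7 mg/L

Mass balance: C = (130000·19.00 + 8830·352.0) / 138800 = 5578000/138800 = 40.18 mg/L; combined flow 138800 L/s.
Half-life 0.411 d → k = ln 2 / 0.411 = 1.686 d⁻¹.
After decay, C = 40.18 × e^(−kt) = 40.18 × 0.1331 = 5.347 mg/L.
Second outfall: C = (138800·5.347 + 11600·192.0)/150400 = 19.74 mg/L.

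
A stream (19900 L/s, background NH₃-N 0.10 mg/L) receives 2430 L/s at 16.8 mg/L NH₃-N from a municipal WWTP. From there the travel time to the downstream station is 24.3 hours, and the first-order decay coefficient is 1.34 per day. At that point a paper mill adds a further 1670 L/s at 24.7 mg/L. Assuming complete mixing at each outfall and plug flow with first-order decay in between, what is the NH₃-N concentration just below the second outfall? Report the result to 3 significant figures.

2.18 mg/L

Flow-weighted average: C = (19900·0.1000 + 2430·16.80) / 22330 = 42810/22330 = 1.917 mg/L; combined flow 22330 L/s.
Decay over the reach: 1.917·exp(−kt) = 1.917·0.2575 = 0.4937 mg/L.
At the second outfall, C = (22330·0.4937 + 1670·24.70) / (22330 + 1670) = 2.178 mg/L.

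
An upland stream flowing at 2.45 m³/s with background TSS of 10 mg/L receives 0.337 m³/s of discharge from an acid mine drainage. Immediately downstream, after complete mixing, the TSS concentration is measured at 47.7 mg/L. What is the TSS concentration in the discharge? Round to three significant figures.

Mass balance: 2.450·10.00 + 0.3370·Cₑ = 2.787·47.70
→ Cₑ = (2.787·47.70 − 2.450·10.00) / 0.3370 = 321.8 mg/L.

322 mg/L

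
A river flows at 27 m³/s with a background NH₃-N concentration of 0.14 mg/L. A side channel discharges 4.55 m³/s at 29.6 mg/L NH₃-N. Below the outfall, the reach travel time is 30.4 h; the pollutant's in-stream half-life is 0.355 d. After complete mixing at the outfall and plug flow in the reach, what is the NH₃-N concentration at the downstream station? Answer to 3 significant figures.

Mass balance: C = (27.00·0.1400 + 4.550·29.60) / 31.55 = 138.5/31.55 = 4.389 mg/L.
Half-life 0.355 d → k = ln 2 / 0.355 = 1.953 d⁻¹.
First-order decay: C = 4.389·exp(−k·t) = 4.389·0.08431 = 0.3700 mg/L.

0.370 mg/L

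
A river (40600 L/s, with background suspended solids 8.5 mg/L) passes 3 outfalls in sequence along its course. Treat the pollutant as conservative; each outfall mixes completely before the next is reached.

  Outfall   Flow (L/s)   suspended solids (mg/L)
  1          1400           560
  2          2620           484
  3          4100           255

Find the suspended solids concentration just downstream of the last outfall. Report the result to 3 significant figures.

After outfall 1: Q = 40600 + 1400 = 42000 L/s; C = (40600·8.500 + 1400·560.0)/42000 = 26.88 mg/L.
After outfall 2: Q = 42000 + 2620 = 44620 L/s; C = (42000·26.88 + 2620·484.0)/44620 = 53.72 mg/L.
After outfall 3: Q = 44620 + 4100 = 48720 L/s; C = (44620·53.72 + 4100·255.0)/48720 = 70.66 mg/L.

70.7 mg/L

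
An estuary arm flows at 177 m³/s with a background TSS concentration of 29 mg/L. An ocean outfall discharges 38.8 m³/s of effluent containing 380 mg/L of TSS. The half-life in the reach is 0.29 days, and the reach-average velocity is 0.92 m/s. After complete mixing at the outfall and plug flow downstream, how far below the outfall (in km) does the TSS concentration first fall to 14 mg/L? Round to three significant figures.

62.7 km

Conservation of mass: C = (177.0·29.00 + 38.80·380.0) / 215.8 = 19880/215.8 = 92.11 mg/L.
Half-life 0.29 d → k = ln 2 / 0.29 = 2.390 d⁻¹.
Set 92.11·exp(−k·t) = 14 → t = ln(92.11/14)/k = 68100 s = 18.92 h.
Distance = v·t = 0.92·68100 = 62650 m = 62.65 km.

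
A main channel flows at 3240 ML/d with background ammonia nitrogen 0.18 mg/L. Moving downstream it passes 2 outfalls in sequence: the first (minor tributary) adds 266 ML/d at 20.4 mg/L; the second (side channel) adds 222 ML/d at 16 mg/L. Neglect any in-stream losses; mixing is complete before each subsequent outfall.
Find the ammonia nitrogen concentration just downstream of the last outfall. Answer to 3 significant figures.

Below outfall 1: Q → 3506 ML/d, C = (3240·0.1800 + 266.0·20.40)/3506 = 1.714 mg/L.
Below outfall 2: Q → 3728 ML/d, C = (3506·1.714 + 222.0·16.00)/3728 = 2.565 mg/L.

2.56 mg/L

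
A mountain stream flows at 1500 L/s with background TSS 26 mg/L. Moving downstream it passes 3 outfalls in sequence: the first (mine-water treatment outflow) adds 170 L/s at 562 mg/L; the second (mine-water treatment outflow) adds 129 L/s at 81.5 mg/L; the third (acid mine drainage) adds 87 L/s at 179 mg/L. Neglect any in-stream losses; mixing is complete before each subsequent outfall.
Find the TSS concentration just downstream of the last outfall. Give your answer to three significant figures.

85.2 mg/L

Outfall 1: combined Q = 1670 L/s; C = (1500·26.00 + 170.0·562.0)/1670 = 80.56 mg/L.
Outfall 2: combined Q = 1799 L/s; C = (1670·80.56 + 129.0·81.50)/1799 = 80.63 mg/L.
Outfall 3: combined Q = 1886 L/s; C = (1799·80.63 + 87.00·179.0)/1886 = 85.17 mg/L.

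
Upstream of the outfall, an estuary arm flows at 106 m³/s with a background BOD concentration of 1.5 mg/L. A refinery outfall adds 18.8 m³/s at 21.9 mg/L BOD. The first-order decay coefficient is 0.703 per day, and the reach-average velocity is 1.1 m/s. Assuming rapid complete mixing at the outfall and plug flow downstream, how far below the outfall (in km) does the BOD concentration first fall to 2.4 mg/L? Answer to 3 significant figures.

87.2 km

Mass balance: C = (106.0·1.500 + 18.80·21.90) / 124.8 = 570.7/124.8 = 4.573 mg/L.
Set 4.573·exp(−k·t) = 2.4 → t = ln(4.573/2.4)/k = 79240 s = 22.01 h.
Distance = v·t = 1.1·79240 = 87160 m = 87.16 km.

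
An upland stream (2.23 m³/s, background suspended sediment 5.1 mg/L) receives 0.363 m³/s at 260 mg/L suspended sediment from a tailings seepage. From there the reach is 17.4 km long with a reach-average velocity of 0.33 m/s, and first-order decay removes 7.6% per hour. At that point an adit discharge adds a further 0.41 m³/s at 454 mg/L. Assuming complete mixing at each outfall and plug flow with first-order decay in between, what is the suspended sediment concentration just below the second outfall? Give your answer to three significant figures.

73.0 mg/L

Mixed concentration C = ΣQC/ΣQ = (2.230·5.100 + 0.3630·260.0) / 2.593 = 105.8/2.593 = 40.78 mg/L; combined flow 2.593 m³/s.
Travel time t = 17.4·1000 / 0.33 = 52730 s = 14.65 h.
7.6%/h lost → k = −ln(1 − 0.076) = 0.07904 h⁻¹.
Applying C = C₀e^(−kt): 40.78 × 0.3142 = 12.81 mg/L.
At the second outfall, C = (2.593·12.81 + 0.4100·454.0) / (2.593 + 0.4100) = 73.05 mg/L.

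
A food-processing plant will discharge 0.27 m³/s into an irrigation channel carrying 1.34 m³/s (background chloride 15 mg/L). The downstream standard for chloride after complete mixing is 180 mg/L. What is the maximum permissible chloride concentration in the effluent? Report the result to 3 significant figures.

999 mg/L

At the limit, (Qr·Cr + Qe·Cₑ)/(Qr + Qe) = 180:
Cₑ = (1.610·180 − 1.340·15.00) / 0.2700 = 998.9 mg/L.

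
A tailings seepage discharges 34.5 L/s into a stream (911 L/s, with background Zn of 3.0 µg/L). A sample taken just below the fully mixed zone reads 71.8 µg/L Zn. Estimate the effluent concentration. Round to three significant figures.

1890 µg/L

Mass balance: 911.0·3.000 + 34.50·Cₑ = 945.5·71.80
→ Cₑ = (945.5·71.80 − 911.0·3.000) / 34.50 = 1889 µg/L.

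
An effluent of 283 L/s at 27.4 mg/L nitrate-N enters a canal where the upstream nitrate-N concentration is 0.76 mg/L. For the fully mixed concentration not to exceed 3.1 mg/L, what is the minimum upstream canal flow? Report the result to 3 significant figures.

Set C_mix = 3.1: (Q·0.7600 + 283.0·27.40) / (Q + 283.0) = 3.1
→ Q = 283.0·(27.40 − 3.1)/(3.1 − 0.7600) = 2939 L/s.

2940 L/s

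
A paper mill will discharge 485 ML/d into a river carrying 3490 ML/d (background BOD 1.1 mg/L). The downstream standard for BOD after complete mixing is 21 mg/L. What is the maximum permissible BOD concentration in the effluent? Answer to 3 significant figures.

At the limit, (Qr·Cr + Qe·Cₑ)/(Qr + Qe) = 21:
Cₑ = (3975·21 − 3490·1.100) / 485.0 = 164.2 mg/L.

164 mg/L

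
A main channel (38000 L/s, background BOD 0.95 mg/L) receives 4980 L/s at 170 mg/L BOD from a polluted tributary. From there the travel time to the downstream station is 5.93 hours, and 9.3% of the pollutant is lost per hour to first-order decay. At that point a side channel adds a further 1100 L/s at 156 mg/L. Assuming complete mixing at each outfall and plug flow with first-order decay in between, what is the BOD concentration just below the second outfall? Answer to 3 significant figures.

15.1 mg/L

Mass balance: C = (38000·0.9500 + 4980·170.0) / 42980 = 882700/42980 = 20.54 mg/L; combined flow 42980 L/s.
9.3%/h lost → k = −ln(1 − 0.093) = 0.09761 h⁻¹.
Applying C = C₀e^(−kt): 20.54 × 0.5605 = 11.51 mg/L.
Second outfall: C = (42980·11.51 + 1100·156.0)/44080 = 15.12 mg/L.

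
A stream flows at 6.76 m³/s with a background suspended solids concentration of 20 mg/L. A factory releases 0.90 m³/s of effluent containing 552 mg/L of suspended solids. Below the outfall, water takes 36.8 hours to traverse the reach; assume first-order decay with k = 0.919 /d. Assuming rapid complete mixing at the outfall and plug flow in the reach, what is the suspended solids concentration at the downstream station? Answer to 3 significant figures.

20.2 mg/L

Conservation of mass: C = (6.760·20.00 + 0.9000·552.0) / 7.660 = 632.0/7.660 = 82.51 mg/L.
First-order decay: C = 82.51·exp(−k·t) = 82.51·0.2444 = 20.16 mg/L.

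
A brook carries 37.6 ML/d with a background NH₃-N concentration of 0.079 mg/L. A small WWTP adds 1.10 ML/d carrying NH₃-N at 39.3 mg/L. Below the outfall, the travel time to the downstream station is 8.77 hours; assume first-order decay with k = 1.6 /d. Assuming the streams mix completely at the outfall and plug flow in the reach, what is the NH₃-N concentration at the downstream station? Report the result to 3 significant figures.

Mass balance: C = (37.60·0.07900 + 1.100·39.30) / 38.70 = 46.20/38.70 = 1.194 mg/L.
Decay over the reach: 1.194·exp(−kt) = 1.194·0.5573 = 0.6653 mg/L.

0.665 mg/L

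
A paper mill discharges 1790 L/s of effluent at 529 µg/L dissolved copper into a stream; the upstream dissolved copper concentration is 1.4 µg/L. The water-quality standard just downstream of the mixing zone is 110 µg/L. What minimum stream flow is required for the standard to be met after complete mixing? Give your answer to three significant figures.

6910 L/s

Set C_mix = 110: (Q·1.400 + 1790·529.0) / (Q + 1790) = 110
→ Q = 1790·(529.0 − 110)/(110 − 1.400) = 6906 L/s.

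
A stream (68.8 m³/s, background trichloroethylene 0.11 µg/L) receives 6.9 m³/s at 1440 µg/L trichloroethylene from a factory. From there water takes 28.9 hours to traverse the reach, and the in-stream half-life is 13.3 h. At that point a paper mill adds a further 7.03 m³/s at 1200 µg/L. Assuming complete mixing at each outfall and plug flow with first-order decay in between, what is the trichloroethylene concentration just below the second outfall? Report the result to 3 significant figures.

Mixed concentration C = ΣQC/ΣQ = (68.80·0.1100 + 6.900·1440) / 75.70 = 9944/75.70 = 131.4 µg/L; combined flow 75.70 m³/s.
Half-life 13.3 h → k = ln 2 / 13.3 = 0.05212 h⁻¹ = 1.251 d⁻¹.
Applying C = C₀e^(−kt): 131.4 × 0.2218 = 29.13 µg/L.
Second outfall: C = (75.70·29.13 + 7.030·1200)/82.73 = 128.6 µg/L.

129 µg/L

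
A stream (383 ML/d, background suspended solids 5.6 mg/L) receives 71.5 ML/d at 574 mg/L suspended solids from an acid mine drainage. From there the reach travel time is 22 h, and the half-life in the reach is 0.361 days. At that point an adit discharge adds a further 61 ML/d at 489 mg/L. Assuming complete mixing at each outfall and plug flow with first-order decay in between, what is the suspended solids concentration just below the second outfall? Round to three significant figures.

72.3 mg/L

After mixing, C = (383.0·5.600 + 71.50·574.0) / 454.5 = 43190/454.5 = 95.02 mg/L; combined flow 454.5 ML/d.
Half-life 0.361 d → k = ln 2 / 0.361 = 1.920 d⁻¹.
Decay over the reach: 95.02·exp(−kt) = 95.02·0.1720 = 16.35 mg/L.
Second outfall: C = (454.5·16.35 + 61.00·489.0)/515.5 = 72.28 mg/L.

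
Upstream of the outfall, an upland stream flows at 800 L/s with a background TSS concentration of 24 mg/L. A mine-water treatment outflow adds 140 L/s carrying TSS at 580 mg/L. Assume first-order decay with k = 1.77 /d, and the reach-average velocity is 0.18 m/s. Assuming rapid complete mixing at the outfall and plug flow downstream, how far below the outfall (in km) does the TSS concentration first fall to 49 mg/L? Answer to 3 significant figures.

Flow-weighted average: C = (800.0·24.00 + 140.0·580.0) / 940.0 = 100400/940.0 = 106.8 mg/L.
Set 106.8·exp(−k·t) = 49 → t = ln(106.8/49)/k = 38040 s = 10.57 h.
Distance = v·t = 0.18·38040 = 6847 m = 6.847 km.

6.85 km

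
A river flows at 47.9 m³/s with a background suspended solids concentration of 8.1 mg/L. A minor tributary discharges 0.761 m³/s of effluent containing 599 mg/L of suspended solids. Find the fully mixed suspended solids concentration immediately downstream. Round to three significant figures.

After mixing, C = (47.90·8.100 + 0.7610·599.0) / 48.66 = 843.8/48.66 = 17.34 mg/L.

17.3 mg/L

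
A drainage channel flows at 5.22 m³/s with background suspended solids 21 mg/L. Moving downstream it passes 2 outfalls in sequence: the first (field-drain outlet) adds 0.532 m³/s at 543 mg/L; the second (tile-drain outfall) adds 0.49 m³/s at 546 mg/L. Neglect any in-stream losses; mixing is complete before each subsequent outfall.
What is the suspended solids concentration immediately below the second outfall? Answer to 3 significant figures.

Outfall 1: combined Q = 5.752 m³/s; C = (5.220·21.00 + 0.5320·543.0)/5.752 = 69.28 mg/L.
Outfall 2: combined Q = 6.242 m³/s; C = (5.752·69.28 + 0.4900·546.0)/6.242 = 106.7 mg/L.

107 mg/L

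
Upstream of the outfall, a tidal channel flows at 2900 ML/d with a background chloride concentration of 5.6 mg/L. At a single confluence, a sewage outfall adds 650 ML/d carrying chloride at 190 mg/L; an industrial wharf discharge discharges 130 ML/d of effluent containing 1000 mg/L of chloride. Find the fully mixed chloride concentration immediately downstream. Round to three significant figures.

73.3 mg/L

Mass balance: C = (2900·5.600 + 650.0·190.0 + 130.0·1000) / 3680 = 269700/3680 = 73.30 mg/L.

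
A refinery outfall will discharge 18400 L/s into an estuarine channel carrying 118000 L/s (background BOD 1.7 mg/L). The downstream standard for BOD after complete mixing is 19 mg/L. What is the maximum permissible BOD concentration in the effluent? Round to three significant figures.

At the limit, (Qr·Cr + Qe·Cₑ)/(Qr + Qe) = 19:
Cₑ = (136400·19 − 118000·1.700) / 18400 = 129.9 mg/L.

130 mg/L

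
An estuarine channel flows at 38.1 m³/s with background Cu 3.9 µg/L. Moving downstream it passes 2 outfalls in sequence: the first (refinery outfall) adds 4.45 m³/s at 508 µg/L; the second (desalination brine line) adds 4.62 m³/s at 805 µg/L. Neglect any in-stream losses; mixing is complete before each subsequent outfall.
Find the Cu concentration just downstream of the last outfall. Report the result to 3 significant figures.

130 µg/L

Below outfall 1: Q → 42.55 m³/s, C = (38.10·3.900 + 4.450·508.0)/42.55 = 56.62 µg/L.
Below outfall 2: Q → 47.17 m³/s, C = (42.55·56.62 + 4.620·805.0)/47.17 = 129.9 µg/L.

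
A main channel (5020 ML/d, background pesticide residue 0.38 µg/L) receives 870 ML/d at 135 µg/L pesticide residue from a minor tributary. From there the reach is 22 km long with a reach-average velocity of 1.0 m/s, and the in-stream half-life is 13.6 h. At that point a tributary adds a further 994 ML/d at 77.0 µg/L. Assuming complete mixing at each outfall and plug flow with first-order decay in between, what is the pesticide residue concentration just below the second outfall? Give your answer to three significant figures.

23.8 µg/L

After mixing, C = (5020·0.3800 + 870.0·135.0) / 5890 = 119400/5890 = 20.26 µg/L; combined flow 5890 ML/d.
Travel time t = 22·1000 / 1.0 = 22000 s = 6.111 h.
Half-life 13.6 h → k = ln 2 / 13.6 = 0.05097 h⁻¹ = 1.223 d⁻¹.
Decay over the reach: 20.26·exp(−kt) = 20.26·0.7324 = 14.84 µg/L.
Second outfall: C = (5890·14.84 + 994.0·77.00)/6884 = 23.82 µg/L.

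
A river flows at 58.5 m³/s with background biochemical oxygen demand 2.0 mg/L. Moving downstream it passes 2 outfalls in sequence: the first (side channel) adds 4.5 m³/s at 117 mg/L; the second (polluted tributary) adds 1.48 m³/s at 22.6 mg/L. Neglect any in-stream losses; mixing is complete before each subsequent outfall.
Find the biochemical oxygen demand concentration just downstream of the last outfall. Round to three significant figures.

10.5 mg/L

Below outfall 1: Q → 63.00 m³/s, C = (58.50·2.000 + 4.500·117.0)/63.00 = 10.21 mg/L.
Below outfall 2: Q → 64.48 m³/s, C = (63.00·10.21 + 1.480·22.60)/64.48 = 10.50 mg/L.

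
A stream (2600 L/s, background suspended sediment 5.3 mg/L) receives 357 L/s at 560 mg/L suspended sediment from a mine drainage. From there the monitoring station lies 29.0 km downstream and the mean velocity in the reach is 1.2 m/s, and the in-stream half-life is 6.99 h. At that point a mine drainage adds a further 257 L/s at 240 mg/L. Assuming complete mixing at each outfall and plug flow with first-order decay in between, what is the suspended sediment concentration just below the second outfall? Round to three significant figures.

53.4 mg/L

Conservation of mass: C = (2600·5.300 + 357.0·560.0) / 2957 = 213700/2957 = 72.27 mg/L; combined flow 2957 L/s.
Travel time t = 29.0·1000 / 1.2 = 24170 s = 6.713 h.
Half-life 6.99 h → k = ln 2 / 6.99 = 0.09916 h⁻¹ = 2.380 d⁻¹.
Decay over the reach: 72.27·exp(−kt) = 72.27·0.5139 = 37.14 mg/L.
At the second outfall, C = (2957·37.14 + 257.0·240.0) / (2957 + 257.0) = 53.36 mg/L.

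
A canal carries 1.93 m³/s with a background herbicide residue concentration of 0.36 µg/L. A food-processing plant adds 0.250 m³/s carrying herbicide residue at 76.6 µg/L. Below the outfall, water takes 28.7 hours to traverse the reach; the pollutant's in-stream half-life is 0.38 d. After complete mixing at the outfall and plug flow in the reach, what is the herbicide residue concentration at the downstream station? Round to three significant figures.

Mixed concentration C = ΣQC/ΣQ = (1.930·0.3600 + 0.2500·76.60) / 2.180 = 19.84/2.180 = 9.103 µg/L.
Half-life 0.38 d → k = ln 2 / 0.38 = 1.824 d⁻¹.
First-order decay: C = 9.103·exp(−k·t) = 9.103·0.1129 = 1.028 µg/L.

1.03 µg/L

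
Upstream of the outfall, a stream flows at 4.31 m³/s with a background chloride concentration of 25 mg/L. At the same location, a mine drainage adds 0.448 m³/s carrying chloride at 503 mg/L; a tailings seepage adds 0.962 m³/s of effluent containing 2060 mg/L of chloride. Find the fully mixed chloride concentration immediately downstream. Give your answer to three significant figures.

405 mg/L

Mixed concentration C = ΣQC/ΣQ = (4.310·25.00 + 0.4480·503.0 + 0.9620·2060) / 5.720 = 2315/5.720 = 404.7 mg/L.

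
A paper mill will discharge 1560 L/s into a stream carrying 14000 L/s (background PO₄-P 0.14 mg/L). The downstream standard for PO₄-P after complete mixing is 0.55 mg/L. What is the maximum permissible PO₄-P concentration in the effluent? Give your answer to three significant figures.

4.23 mg/L

At the limit, (Qr·Cr + Qe·Cₑ)/(Qr + Qe) = 0.55:
Cₑ = (15560·0.55 − 14000·0.1400) / 1560 = 4.229 mg/L.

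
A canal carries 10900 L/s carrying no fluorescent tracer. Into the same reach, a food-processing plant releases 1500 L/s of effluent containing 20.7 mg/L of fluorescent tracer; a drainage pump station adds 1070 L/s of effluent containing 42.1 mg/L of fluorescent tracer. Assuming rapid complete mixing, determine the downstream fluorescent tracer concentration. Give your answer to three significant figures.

5.65 mg/L

Conservation of mass: C = (10900·0 + 1500·20.70 + 1070·42.10) / 13470 = 76100/13470 = 5.649 mg/L.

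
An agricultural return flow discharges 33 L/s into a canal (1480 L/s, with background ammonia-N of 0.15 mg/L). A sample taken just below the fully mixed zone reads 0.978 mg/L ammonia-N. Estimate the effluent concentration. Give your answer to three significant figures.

38.1 mg/L

Mass balance: 1480·0.1500 + 33.00·Cₑ = 1513·0.9780
→ Cₑ = (1513·0.9780 − 1480·0.1500) / 33.00 = 38.11 mg/L.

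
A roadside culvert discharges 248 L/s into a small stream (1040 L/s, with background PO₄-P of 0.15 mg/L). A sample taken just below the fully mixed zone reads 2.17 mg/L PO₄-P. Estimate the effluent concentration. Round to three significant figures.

Mass balance: 1040·0.1500 + 248.0·Cₑ = 1288·2.170
→ Cₑ = (1288·2.170 − 1040·0.1500) / 248.0 = 10.64 mg/L.

10.6 mg/L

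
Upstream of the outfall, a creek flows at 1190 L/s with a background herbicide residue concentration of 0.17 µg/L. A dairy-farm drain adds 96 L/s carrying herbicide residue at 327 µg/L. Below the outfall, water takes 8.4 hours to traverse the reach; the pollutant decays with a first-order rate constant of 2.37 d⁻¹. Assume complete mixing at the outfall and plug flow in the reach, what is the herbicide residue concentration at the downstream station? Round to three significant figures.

Mass balance: C = (1190·0.1700 + 96.00·327.0) / 1286 = 31590/1286 = 24.57 µg/L.
First-order decay: C = 24.57·exp(−k·t) = 24.57·0.4363 = 10.72 µg/L.

10.7 µg/L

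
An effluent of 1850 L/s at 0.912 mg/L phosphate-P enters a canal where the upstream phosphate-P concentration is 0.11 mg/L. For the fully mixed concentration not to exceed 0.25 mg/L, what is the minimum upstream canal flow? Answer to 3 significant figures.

8750 L/s

Set C_mix = 0.25: (Q·0.1100 + 1850·0.9120) / (Q + 1850) = 0.25
→ Q = 1850·(0.9120 − 0.25)/(0.25 − 0.1100) = 8748 L/s.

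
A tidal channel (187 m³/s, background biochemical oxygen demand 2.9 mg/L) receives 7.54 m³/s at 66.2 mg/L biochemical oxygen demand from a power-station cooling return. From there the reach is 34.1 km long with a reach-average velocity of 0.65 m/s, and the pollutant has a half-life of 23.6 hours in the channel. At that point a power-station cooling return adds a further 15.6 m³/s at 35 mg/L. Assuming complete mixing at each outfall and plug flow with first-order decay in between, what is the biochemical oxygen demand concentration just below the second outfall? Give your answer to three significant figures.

Mass balance: C = (187.0·2.900 + 7.540·66.20) / 194.5 = 1041/194.5 = 5.353 mg/L; combined flow 194.5 m³/s.
Travel time t = 34.1·1000 / 0.65 = 52460 s = 14.57 h.
Half-life 23.6 h → k = ln 2 / 23.6 = 0.02937 h⁻¹ = 0.7049 d⁻¹.
Decay over the reach: 5.353·exp(−kt) = 5.353·0.6518 = 3.489 mg/L.
Second outfall: C = (194.5·3.489 + 15.60·35.00)/210.1 = 5.829 mg/L.

5.83 mg/L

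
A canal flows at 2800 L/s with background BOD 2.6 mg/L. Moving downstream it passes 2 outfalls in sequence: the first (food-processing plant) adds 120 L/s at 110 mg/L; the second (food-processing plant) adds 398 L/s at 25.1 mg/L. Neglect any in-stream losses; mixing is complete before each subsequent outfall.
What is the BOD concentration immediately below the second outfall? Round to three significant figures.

Below outfall 1: Q → 2920 L/s, C = (2800·2.600 + 120.0·110.0)/2920 = 7.014 mg/L.
Below outfall 2: Q → 3318 L/s, C = (2920·7.014 + 398.0·25.10)/3318 = 9.183 mg/L.

9.18 mg/L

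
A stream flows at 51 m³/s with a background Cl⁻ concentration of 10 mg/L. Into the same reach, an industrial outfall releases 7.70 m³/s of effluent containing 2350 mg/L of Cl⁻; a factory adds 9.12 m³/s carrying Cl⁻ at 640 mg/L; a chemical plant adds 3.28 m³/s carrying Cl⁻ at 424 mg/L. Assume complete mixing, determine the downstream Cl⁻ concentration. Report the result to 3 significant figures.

Mass balance: C = (51.00·10.00 + 7.700·2350 + 9.120·640.0 + 3.280·424.0) / 71.10 = 25830/71.10 = 363.3 mg/L.

363 mg/L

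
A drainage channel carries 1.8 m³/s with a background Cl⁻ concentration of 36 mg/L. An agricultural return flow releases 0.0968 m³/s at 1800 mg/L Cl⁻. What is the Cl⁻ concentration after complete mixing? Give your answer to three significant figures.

After mixing, C = (1.800·36.00 + 0.09680·1800) / 1.897 = 239.0/1.897 = 126.0 mg/L.

126 mg/L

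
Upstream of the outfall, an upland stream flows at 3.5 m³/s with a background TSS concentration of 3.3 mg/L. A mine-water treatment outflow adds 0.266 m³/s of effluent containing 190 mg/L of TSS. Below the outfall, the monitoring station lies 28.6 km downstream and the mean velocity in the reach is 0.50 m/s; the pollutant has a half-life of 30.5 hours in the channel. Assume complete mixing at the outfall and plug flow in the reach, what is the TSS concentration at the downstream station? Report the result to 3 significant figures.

Mixed concentration C = ΣQC/ΣQ = (3.500·3.300 + 0.2660·190.0) / 3.766 = 62.09/3.766 = 16.49 mg/L.
Travel time t = 28.6·1000 / 0.50 = 57200 s = 15.89 h.
Half-life 30.5 h → k = ln 2 / 30.5 = 0.02273 h⁻¹ = 0.5454 d⁻¹.
Applying C = C₀e^(−kt): 16.49 × 0.6969 = 11.49 mg/L.

11.5 mg/L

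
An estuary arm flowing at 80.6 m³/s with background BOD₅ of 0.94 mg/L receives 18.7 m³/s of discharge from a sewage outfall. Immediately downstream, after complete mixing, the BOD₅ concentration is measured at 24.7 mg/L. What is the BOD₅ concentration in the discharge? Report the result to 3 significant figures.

Mass balance: 80.60·0.9400 + 18.70·Cₑ = 99.30·24.70
→ Cₑ = (99.30·24.70 − 80.60·0.9400) / 18.70 = 127.1 mg/L.

127 mg/L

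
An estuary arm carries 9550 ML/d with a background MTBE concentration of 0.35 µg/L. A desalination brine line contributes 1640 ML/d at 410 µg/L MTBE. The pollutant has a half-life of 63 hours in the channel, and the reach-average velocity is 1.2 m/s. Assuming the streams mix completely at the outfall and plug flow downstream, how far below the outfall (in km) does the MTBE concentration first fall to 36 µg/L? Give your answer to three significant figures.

203 km

Conservation of mass: C = (9550·0.3500 + 1640·410.0) / 11190 = 675700/11190 = 60.39 µg/L.
Half-life 63 h → k = ln 2 / 63 = 0.01100 h⁻¹ = 0.2641 d⁻¹.
Set 60.39·exp(−k·t) = 36 → t = ln(60.39/36)/k = 169300 s = 47.01 h.
Distance = v·t = 1.2·169300 = 203100 m = 203.1 km.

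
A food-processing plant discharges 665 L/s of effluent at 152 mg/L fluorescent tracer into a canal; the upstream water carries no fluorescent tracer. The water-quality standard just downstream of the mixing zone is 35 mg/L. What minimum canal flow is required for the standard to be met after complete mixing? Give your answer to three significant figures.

Set C_mix = 35: (Q·0 + 665.0·152.0) / (Q + 665.0) = 35
→ Q = 665.0·(152.0 − 35)/(35 − 0) = 2223 L/s.

2220 L/s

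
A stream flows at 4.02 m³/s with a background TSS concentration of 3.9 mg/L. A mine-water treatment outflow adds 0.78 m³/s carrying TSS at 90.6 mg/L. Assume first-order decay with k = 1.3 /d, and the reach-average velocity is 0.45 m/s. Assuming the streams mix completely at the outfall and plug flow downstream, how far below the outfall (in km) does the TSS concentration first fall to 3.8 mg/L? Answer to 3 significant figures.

46.5 km

Conservation of mass: C = (4.020·3.900 + 0.7800·90.60) / 4.800 = 86.35/4.800 = 17.99 mg/L.
Set 17.99·exp(−k·t) = 3.8 → t = ln(17.99/3.8)/k = 103300 s = 28.70 h.
Distance = v·t = 0.45·103300 = 46500 m = 46.50 km.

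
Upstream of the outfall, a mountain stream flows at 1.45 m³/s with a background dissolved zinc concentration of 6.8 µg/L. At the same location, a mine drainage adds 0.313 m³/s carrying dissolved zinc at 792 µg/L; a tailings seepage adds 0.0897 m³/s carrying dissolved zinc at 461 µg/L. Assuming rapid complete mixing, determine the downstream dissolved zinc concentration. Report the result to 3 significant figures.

Flow-weighted average: C = (1.450·6.800 + 0.3130·792.0 + 0.08970·461.0) / 1.853 = 299.1/1.853 = 161.4 µg/L.

161 µg/L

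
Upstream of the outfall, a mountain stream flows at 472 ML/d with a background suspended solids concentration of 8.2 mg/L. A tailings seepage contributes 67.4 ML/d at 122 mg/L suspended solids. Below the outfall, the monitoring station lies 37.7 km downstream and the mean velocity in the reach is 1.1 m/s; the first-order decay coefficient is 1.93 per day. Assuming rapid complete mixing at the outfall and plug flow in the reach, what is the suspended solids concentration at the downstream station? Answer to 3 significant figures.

10.4 mg/L

Mass balance: C = (472.0·8.200 + 67.40·122.0) / 539.4 = 12090/539.4 = 22.42 mg/L.
Travel time t = 37.7·1000 / 1.1 = 34270 s = 9.520 h.
After decay, C = 22.42 × e^(−kt) = 22.42 × 0.4651 = 10.43 mg/L.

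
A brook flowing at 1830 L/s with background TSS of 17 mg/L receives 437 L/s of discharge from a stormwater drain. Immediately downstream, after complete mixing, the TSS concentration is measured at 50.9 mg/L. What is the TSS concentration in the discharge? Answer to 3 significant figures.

193 mg/L

Mass balance: 1830·17.00 + 437.0·Cₑ = 2267·50.90
→ Cₑ = (2267·50.90 − 1830·17.00) / 437.0 = 192.9 mg/L.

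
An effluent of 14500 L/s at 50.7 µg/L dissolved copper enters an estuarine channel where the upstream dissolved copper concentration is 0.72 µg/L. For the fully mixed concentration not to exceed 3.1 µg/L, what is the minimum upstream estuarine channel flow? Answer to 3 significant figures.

Set C_mix = 3.1: (Q·0.7200 + 14500·50.70) / (Q + 14500) = 3.1
→ Q = 14500·(50.70 − 3.1)/(3.1 − 0.7200) = 290000 L/s.

290000 L/s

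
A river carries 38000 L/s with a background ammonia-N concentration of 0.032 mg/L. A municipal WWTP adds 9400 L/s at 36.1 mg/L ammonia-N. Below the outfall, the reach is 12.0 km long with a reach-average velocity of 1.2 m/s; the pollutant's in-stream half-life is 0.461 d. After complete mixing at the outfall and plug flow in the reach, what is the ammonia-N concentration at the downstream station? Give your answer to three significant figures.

6.04 mg/L

Mixed concentration C = ΣQC/ΣQ = (38000·0.03200 + 9400·36.10) / 47400 = 340600/47400 = 7.185 mg/L.
Travel time t = 12.0·1000 / 1.2 = 10000 s = 2.778 h.
Half-life 0.461 d → k = ln 2 / 0.461 = 1.504 d⁻¹.
First-order decay: C = 7.185·exp(−k·t) = 7.185·0.8403 = 6.037 mg/L.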